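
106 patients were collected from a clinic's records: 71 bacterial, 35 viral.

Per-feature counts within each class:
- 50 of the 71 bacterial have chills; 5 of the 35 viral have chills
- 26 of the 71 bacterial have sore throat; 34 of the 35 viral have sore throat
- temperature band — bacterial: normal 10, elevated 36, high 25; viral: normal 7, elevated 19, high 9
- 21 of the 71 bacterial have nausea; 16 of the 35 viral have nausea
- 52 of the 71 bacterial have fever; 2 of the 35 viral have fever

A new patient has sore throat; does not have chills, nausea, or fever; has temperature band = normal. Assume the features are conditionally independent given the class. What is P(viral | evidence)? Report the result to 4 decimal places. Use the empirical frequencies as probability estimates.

bacterial: (71/106) × (21/71) × (26/71) × (10/71) × (50/71) × (19/71) ≈ 0.00192565
viral: (35/106) × (30/35) × (34/35) × (7/35) × (19/35) × (33/35) ≈ 0.0281441
P(viral | x) = 0.0281441 / 0.03006975 ≈ 0.9360

0.9360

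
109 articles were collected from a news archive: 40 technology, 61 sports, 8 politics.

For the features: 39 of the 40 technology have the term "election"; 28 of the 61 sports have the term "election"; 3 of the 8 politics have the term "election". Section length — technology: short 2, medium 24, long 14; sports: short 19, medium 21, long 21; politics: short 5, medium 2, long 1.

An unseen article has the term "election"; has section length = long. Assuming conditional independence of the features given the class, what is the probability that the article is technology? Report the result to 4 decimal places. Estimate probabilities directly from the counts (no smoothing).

0.5768

technology: (40/109) × (39/40) × (14/40) ≈ 0.125229
sports: (61/109) × (28/61) × (21/61) ≈ 0.0884344
politics: (8/109) × (3/8) × (1/8) ≈ 0.00344037
P(technology | x) = 0.125229 / 0.21710377 ≈ 0.5768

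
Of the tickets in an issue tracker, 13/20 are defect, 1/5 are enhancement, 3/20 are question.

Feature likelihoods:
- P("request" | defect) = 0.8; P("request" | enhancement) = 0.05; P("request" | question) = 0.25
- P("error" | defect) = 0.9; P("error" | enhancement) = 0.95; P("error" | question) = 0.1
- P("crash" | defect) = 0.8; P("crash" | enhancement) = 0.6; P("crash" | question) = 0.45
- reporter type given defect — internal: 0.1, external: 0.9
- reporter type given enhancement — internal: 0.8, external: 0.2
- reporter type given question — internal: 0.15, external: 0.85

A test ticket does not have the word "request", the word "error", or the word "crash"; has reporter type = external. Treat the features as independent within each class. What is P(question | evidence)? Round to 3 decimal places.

0.939

defect: 0.65 × (1−0.8) × (1−0.9) × (1−0.8) × 0.9 = 0.00234
enhancement: 0.2 × (1−0.05) × (1−0.95) × (1−0.6) × 0.2 = 0.00076
question: 0.15 × (1−0.25) × (1−0.1) × (1−0.45) × 0.85 = 0.047334375
P(question | x) = 0.047334375 / 0.050434375 ≈ 0.939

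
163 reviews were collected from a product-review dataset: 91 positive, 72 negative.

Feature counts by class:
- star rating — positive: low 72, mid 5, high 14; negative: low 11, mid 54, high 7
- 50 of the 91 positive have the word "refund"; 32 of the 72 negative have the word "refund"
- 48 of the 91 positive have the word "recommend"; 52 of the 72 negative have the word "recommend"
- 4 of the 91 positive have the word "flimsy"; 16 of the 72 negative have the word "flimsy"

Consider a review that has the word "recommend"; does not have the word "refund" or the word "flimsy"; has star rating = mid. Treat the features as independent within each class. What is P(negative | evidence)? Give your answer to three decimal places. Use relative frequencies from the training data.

0.937

positive: (91/163) × (5/91) × (41/91) × (48/91) × (87/91) ≈ 0.00696952
negative: (72/163) × (54/72) × (40/72) × (52/72) × (56/72) ≈ 0.103386
P(negative | x) = 0.103386 / 0.11035552 ≈ 0.937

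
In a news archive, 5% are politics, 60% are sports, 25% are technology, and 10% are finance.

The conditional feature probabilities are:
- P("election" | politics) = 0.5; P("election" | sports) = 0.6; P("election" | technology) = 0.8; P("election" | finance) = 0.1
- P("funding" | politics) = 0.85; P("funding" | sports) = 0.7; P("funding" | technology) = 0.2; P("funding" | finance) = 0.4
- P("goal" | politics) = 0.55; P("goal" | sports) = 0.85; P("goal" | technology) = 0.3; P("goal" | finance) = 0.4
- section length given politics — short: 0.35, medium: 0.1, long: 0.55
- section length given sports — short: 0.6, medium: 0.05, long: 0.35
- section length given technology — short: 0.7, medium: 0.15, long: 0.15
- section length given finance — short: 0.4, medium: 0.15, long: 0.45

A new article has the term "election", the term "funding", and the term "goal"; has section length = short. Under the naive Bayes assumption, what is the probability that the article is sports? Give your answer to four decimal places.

politics: 0.05 × 0.5 × 0.85 × 0.55 × 0.35 = 0.004090625
sports: 0.6 × 0.6 × 0.7 × 0.85 × 0.6 = 0.12852
technology: 0.25 × 0.8 × 0.2 × 0.3 × 0.7 = 0.0084
finance: 0.1 × 0.1 × 0.4 × 0.4 × 0.4 = 0.00064
P(sports | x) = 0.12852 / 0.141650625 ≈ 0.9073

0.9073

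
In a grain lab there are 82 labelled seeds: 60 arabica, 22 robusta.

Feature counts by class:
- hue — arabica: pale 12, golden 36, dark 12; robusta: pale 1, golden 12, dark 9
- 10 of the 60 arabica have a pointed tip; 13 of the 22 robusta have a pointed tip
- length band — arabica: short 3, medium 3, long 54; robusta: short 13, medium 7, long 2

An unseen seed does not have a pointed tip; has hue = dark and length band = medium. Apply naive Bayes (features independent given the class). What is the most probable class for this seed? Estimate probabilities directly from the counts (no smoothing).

robusta

arabica: (60/82) × (12/60) × (50/60) × (3/60) ≈ 0.00609756
robusta: (22/82) × (9/22) × (9/22) × (7/22) ≈ 0.0142864
Highest score → robusta.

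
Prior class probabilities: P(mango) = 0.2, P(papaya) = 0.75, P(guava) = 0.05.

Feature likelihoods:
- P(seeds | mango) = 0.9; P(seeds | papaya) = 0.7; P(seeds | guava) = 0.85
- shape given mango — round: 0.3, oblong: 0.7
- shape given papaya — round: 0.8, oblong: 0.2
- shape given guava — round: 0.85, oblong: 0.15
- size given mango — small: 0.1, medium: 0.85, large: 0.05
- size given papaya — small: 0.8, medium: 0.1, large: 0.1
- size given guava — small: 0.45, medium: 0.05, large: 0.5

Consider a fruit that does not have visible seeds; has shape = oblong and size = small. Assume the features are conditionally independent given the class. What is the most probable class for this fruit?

papaya

mango: 0.2 × (1−0.9) × 0.7 × 0.1 = 0.0014
papaya: 0.75 × (1−0.7) × 0.2 × 0.8 = 0.036
guava: 0.05 × (1−0.85) × 0.15 × 0.45 = 0.00050625
Highest score → papaya.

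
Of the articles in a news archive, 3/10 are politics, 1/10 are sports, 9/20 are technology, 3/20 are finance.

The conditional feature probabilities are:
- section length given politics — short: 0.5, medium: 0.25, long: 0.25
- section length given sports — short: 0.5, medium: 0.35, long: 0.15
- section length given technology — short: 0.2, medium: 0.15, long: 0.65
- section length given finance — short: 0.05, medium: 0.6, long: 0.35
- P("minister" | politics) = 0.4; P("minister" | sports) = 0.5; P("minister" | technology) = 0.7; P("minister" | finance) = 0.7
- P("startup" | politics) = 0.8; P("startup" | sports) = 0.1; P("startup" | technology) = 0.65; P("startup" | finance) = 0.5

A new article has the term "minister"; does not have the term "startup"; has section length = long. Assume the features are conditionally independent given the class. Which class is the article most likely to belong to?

technology

politics: 0.3 × 0.25 × 0.4 × (1−0.8) = 0.006
sports: 0.1 × 0.15 × 0.5 × (1−0.1) = 0.00675
technology: 0.45 × 0.65 × 0.7 × (1−0.65) = 0.0716625
finance: 0.15 × 0.35 × 0.7 × (1−0.5) = 0.018375
Highest score → technology.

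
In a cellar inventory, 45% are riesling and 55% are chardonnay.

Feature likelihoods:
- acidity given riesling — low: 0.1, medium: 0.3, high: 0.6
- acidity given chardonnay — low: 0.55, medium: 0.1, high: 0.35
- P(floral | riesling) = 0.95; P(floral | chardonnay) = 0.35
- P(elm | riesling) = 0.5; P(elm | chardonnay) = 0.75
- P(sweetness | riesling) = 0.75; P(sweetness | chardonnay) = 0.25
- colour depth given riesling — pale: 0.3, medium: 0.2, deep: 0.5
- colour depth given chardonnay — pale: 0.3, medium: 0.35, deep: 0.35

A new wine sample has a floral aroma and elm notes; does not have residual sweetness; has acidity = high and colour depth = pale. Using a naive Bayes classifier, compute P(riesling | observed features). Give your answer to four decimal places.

riesling: 0.45 × 0.6 × 0.95 × 0.5 × (1−0.75) × 0.3 = 0.00961875
chardonnay: 0.55 × 0.35 × 0.35 × 0.75 × (1−0.25) × 0.3 = 0.01136953125
P(riesling | x) = 0.00961875 / 0.02098828125 ≈ 0.4583

0.4583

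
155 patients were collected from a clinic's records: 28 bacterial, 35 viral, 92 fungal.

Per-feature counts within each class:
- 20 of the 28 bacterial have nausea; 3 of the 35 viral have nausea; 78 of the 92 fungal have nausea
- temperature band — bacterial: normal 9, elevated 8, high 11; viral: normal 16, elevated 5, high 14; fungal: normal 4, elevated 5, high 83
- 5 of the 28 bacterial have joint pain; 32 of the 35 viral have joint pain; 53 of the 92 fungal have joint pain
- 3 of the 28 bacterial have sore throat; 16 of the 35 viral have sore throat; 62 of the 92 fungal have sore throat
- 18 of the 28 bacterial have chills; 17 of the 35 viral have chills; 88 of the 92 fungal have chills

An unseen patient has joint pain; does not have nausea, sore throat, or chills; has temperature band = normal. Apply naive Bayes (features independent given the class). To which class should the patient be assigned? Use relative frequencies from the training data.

bacterial: (28/155) × (8/28) × (9/28) × (5/28) × (25/28) × (10/28) ≈ 0.000944667
viral: (35/155) × (32/35) × (16/35) × (32/35) × (19/35) × (18/35) ≈ 0.0240903
fungal: (92/155) × (14/92) × (4/92) × (53/92) × (30/92) × (4/92) ≈ 0.0000320747
Highest score → viral.

viral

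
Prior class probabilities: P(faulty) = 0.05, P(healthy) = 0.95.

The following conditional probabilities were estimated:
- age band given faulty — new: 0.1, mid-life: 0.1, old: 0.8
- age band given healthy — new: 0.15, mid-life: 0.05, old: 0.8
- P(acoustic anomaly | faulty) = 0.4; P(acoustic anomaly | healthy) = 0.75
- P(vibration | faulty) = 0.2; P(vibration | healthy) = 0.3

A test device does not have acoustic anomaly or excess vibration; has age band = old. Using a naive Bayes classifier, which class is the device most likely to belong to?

healthy

faulty: 0.05 × 0.8 × (1−0.4) × (1−0.2) = 0.0192
healthy: 0.95 × 0.8 × (1−0.75) × (1−0.3) = 0.133
Highest score → healthy.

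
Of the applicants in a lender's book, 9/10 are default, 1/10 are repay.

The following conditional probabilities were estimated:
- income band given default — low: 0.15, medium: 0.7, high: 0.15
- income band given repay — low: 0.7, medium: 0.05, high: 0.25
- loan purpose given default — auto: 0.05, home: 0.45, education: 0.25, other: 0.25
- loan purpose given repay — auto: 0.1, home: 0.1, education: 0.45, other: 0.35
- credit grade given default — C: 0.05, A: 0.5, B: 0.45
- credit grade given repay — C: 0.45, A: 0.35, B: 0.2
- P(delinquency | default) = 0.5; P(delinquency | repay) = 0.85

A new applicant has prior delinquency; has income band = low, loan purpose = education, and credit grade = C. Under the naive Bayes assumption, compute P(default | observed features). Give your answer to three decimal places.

0.065

default: 0.9 × 0.15 × 0.25 × 0.05 × 0.5 = 0.00084375
repay: 0.1 × 0.7 × 0.45 × 0.45 × 0.85 = 0.01204875
P(default | x) = 0.00084375 / 0.0128925 ≈ 0.065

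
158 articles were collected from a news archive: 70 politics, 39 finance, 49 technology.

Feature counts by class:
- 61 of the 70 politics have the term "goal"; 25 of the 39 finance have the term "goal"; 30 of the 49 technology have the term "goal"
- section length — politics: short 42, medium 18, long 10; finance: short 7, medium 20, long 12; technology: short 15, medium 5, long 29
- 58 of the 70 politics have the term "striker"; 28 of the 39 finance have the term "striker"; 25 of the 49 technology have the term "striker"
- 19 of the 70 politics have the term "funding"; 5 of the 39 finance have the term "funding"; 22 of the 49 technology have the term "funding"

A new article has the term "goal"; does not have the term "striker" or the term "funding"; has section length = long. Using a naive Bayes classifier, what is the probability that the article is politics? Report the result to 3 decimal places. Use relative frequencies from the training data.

0.140

politics: (70/158) × (61/70) × (10/70) × (12/70) × (51/70) ≈ 0.00688859
finance: (39/158) × (25/39) × (12/39) × (11/39) × (34/39) ≈ 0.0119713
technology: (49/158) × (30/49) × (29/49) × (24/49) × (27/49) ≈ 0.0303284
P(politics | x) = 0.00688859 / 0.04918829 ≈ 0.140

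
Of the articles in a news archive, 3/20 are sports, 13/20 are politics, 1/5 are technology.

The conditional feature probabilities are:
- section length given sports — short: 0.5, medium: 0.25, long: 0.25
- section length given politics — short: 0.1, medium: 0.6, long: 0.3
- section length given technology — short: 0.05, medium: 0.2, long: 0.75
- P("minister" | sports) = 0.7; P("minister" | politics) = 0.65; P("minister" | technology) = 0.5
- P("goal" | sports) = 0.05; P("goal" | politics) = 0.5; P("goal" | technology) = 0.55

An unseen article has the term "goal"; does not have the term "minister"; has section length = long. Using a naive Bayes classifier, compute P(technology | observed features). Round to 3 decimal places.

sports: 0.15 × 0.25 × (1−0.7) × 0.05 = 0.0005625
politics: 0.65 × 0.3 × (1−0.65) × 0.5 = 0.034125
technology: 0.2 × 0.75 × (1−0.5) × 0.55 = 0.04125
P(technology | x) = 0.04125 / 0.0759375 ≈ 0.543

0.543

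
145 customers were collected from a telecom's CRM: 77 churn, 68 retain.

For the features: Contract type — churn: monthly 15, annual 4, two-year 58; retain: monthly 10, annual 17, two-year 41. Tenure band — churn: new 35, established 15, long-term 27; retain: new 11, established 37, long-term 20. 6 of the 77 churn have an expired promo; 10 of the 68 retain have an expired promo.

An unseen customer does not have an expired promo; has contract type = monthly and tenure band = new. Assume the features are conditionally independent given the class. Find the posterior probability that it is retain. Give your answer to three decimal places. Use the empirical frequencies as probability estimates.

0.180

churn: (77/145) × (15/77) × (35/77) × (71/77) ≈ 0.0433579
retain: (68/145) × (10/68) × (11/68) × (58/68) ≈ 0.00951557
P(retain | x) = 0.00951557 / 0.05287347 ≈ 0.180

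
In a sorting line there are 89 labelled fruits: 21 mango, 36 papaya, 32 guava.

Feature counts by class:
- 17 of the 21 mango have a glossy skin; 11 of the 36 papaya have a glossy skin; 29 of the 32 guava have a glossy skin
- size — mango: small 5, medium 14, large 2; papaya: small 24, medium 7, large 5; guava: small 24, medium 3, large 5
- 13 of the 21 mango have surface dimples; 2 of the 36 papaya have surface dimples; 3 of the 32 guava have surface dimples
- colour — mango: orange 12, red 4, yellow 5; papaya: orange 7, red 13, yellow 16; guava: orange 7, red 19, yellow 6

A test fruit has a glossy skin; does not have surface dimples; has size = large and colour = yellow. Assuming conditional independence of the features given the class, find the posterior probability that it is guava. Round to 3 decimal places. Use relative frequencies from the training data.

0.494

mango: (21/89) × (17/21) × (2/21) × (8/21) × (5/21) ≈ 0.00165003
papaya: (36/89) × (11/36) × (5/36) × (34/36) × (16/36) ≈ 0.0072055
guava: (32/89) × (29/32) × (5/32) × (29/32) × (6/32) ≈ 0.00865122
P(guava | x) = 0.00865122 / 0.01750675 ≈ 0.494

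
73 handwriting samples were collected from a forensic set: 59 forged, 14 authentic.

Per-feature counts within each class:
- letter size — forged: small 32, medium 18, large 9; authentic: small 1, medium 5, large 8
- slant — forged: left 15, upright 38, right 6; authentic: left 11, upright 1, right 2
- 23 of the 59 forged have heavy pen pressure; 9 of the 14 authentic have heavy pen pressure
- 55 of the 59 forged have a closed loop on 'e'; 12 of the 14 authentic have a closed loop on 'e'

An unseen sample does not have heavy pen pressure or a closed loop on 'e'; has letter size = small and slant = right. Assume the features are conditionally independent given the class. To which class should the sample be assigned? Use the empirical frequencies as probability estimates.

forged: (59/73) × (32/59) × (6/59) × (36/59) × (4/59) ≈ 0.0018441
authentic: (14/73) × (1/14) × (2/14) × (5/14) × (2/14) ≈ 0.0000998442
Highest score → forged.

forged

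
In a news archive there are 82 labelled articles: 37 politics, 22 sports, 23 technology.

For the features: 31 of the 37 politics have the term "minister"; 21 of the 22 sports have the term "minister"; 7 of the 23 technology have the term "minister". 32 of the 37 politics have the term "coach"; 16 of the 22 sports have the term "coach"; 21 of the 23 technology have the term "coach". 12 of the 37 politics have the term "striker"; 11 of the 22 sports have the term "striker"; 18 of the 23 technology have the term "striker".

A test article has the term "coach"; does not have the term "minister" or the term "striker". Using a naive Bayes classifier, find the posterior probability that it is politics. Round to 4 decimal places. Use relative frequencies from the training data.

0.4976

politics: (37/82) × (6/37) × (32/37) × (25/37) ≈ 0.0427586
sports: (22/82) × (1/22) × (16/22) × (11/22) ≈ 0.00443459
technology: (23/82) × (16/23) × (21/23) × (5/23) ≈ 0.0387293
P(politics | x) = 0.0427586 / 0.08592249 ≈ 0.4976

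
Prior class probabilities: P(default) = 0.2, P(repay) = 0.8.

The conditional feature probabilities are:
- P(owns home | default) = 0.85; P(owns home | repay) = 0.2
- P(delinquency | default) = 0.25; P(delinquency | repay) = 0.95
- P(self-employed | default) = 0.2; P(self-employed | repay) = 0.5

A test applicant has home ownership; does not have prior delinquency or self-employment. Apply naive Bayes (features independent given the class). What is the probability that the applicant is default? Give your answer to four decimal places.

default: 0.2 × 0.85 × (1−0.25) × (1−0.2) = 0.102
repay: 0.8 × 0.2 × (1−0.95) × (1−0.5) = 0.004
P(default | x) = 0.102 / 0.106 ≈ 0.9623

0.9623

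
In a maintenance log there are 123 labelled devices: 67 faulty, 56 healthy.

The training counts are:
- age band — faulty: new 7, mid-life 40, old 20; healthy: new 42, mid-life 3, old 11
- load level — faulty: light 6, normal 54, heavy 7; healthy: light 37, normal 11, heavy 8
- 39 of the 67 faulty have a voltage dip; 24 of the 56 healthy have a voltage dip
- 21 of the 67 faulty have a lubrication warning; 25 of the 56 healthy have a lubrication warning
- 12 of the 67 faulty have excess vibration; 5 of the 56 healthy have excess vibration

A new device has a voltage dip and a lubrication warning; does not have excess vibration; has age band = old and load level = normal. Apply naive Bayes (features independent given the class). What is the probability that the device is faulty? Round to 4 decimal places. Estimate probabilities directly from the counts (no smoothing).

faulty: (67/123) × (20/67) × (54/67) × (39/67) × (21/67) × (55/67) ≈ 0.0196275
healthy: (56/123) × (11/56) × (11/56) × (24/56) × (25/56) × (51/56) ≈ 0.0030609
P(faulty | x) = 0.0196275 / 0.0226884 ≈ 0.8651

0.8651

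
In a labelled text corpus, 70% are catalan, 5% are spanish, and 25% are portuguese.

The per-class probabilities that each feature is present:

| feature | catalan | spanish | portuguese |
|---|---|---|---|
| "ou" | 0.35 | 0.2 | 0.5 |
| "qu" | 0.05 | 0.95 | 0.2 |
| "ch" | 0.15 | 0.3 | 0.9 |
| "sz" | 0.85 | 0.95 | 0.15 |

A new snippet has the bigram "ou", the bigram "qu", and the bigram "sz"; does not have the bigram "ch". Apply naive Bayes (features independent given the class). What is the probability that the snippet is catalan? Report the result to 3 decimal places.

0.569

catalan: 0.7 × 0.35 × 0.05 × (1−0.15) × 0.85 = 0.008850625
spanish: 0.05 × 0.2 × 0.95 × (1−0.3) × 0.95 = 0.0063175
portuguese: 0.25 × 0.5 × 0.2 × (1−0.9) × 0.15 = 0.000375
P(catalan | x) = 0.008850625 / 0.015543125 ≈ 0.569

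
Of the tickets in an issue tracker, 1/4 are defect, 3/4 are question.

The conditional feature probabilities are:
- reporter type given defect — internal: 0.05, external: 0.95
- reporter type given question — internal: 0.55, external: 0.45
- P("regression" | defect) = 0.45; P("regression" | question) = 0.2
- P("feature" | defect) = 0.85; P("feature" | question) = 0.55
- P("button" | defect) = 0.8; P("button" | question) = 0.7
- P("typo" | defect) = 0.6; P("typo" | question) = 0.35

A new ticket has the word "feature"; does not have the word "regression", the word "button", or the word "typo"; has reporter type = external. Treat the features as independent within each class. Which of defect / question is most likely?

question

defect: 0.25 × 0.95 × (1−0.45) × 0.85 × (1−0.8) × (1−0.6) = 0.0088825
question: 0.75 × 0.45 × (1−0.2) × 0.55 × (1−0.7) × (1−0.35) = 0.0289575
Highest score → question.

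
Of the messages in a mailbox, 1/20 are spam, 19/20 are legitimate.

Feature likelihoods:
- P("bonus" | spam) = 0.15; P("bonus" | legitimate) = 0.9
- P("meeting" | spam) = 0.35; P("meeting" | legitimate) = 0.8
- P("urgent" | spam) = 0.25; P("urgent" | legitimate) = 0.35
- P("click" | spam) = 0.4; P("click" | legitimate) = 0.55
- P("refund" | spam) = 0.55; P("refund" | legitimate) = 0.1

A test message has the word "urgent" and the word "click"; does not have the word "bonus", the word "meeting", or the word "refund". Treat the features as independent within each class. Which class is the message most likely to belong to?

spam: 0.05 × (1−0.15) × (1−0.35) × 0.25 × 0.4 × (1−0.55) = 0.001243125
legitimate: 0.95 × (1−0.9) × (1−0.8) × 0.35 × 0.55 × (1−0.1) = 0.00329175
Highest score → legitimate.

legitimate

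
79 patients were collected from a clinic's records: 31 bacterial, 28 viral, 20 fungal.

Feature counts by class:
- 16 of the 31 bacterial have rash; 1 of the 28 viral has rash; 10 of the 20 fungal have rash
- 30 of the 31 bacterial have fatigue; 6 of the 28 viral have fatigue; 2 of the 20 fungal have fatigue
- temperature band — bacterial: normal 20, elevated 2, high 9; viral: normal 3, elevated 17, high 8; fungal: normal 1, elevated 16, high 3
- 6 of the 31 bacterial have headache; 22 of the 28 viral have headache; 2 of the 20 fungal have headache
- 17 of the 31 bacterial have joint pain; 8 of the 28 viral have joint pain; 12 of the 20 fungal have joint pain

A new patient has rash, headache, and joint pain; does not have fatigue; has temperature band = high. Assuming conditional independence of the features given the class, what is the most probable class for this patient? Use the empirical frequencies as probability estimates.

bacterial: (31/79) × (16/31) × (1/31) × (9/31) × (6/31) × (17/31) ≈ 0.000201321
viral: (28/79) × (1/28) × (22/28) × (8/28) × (22/28) × (8/28) ≈ 0.00063792
fungal: (20/79) × (10/20) × (18/20) × (3/20) × (2/20) × (12/20) ≈ 0.00102532
Highest score → fungal.

fungal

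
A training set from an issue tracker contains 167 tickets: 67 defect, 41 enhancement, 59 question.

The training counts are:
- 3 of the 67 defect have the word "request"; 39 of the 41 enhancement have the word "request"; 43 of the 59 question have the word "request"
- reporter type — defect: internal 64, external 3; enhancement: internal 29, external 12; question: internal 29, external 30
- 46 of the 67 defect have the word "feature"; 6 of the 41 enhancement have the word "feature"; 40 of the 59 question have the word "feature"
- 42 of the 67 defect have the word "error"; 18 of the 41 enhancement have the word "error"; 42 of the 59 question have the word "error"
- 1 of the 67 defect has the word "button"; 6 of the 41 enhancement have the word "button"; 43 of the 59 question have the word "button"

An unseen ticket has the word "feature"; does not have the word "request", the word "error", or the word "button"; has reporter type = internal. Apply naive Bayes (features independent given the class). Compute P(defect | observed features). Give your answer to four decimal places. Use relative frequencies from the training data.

0.9677

defect: (67/167) × (64/67) × (64/67) × (46/67) × (25/67) × (66/67) ≈ 0.0923817
enhancement: (41/167) × (2/41) × (29/41) × (6/41) × (23/41) × (35/41) ≈ 0.00059364
question: (59/167) × (16/59) × (29/59) × (40/59) × (17/59) × (16/59) ≈ 0.00249472
P(defect | x) = 0.0923817 / 0.09547006 ≈ 0.9677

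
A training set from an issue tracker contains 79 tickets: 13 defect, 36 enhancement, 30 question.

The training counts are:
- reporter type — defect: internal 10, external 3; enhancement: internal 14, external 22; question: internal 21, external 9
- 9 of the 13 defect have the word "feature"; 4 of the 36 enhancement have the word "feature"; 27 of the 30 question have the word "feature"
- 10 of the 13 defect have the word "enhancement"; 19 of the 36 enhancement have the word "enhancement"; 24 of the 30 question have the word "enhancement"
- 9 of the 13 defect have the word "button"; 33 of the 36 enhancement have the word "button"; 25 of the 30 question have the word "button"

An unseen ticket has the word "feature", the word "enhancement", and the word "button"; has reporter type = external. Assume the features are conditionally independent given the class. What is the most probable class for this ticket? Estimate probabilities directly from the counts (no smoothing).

question

defect: (13/79) × (3/13) × (9/13) × (10/13) × (9/13) ≈ 0.0140007
enhancement: (36/79) × (22/36) × (4/36) × (19/36) × (33/36) ≈ 0.0149698
question: (30/79) × (9/30) × (27/30) × (24/30) × (25/30) ≈ 0.0683544
Highest score → question.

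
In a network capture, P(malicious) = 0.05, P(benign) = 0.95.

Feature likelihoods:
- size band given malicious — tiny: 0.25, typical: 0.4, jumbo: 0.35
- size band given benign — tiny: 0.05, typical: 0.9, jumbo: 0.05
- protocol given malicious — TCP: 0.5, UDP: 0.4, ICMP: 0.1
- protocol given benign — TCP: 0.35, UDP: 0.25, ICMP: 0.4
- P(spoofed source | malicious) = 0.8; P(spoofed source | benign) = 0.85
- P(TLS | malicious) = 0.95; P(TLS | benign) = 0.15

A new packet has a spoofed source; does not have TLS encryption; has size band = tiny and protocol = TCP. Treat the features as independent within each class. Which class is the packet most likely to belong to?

malicious: 0.05 × 0.25 × 0.5 × 0.8 × (1−0.95) = 0.00025
benign: 0.95 × 0.05 × 0.35 × 0.85 × (1−0.15) = 0.0120115625
Highest score → benign.

benign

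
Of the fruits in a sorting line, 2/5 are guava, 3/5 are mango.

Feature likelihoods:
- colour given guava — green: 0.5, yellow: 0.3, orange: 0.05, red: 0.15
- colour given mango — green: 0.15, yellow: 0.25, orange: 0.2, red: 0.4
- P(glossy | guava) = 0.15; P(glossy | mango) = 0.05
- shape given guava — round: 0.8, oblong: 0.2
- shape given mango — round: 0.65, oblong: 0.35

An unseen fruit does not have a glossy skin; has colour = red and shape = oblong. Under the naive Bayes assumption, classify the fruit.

guava: 0.4 × 0.15 × (1−0.15) × 0.2 = 0.0102
mango: 0.6 × 0.4 × (1−0.05) × 0.35 = 0.0798
Highest score → mango.

mango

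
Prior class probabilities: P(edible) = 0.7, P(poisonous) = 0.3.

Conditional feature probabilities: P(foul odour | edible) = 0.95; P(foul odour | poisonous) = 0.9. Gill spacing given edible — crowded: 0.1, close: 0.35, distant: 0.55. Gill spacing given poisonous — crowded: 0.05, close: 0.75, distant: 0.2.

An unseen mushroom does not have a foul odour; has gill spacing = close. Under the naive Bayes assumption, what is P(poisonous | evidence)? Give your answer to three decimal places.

0.647

edible: 0.7 × (1−0.95) × 0.35 = 0.01225
poisonous: 0.3 × (1−0.9) × 0.75 = 0.0225
P(poisonous | x) = 0.0225 / 0.03475 ≈ 0.647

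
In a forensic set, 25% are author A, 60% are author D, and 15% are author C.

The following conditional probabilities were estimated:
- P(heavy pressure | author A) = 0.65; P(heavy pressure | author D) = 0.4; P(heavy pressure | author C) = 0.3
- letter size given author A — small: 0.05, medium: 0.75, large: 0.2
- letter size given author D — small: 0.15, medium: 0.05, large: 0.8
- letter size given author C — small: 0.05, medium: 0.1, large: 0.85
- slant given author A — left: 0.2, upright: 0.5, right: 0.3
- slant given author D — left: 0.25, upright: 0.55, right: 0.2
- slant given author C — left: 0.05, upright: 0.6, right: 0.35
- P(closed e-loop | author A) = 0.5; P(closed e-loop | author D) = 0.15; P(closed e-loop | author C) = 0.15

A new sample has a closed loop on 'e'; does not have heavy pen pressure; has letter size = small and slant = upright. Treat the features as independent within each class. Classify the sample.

author D

author A: 0.25 × (1−0.65) × 0.05 × 0.5 × 0.5 = 0.00109375
author D: 0.6 × (1−0.4) × 0.15 × 0.55 × 0.15 = 0.004455
author C: 0.15 × (1−0.3) × 0.05 × 0.6 × 0.15 = 0.0004725
Highest score → author D.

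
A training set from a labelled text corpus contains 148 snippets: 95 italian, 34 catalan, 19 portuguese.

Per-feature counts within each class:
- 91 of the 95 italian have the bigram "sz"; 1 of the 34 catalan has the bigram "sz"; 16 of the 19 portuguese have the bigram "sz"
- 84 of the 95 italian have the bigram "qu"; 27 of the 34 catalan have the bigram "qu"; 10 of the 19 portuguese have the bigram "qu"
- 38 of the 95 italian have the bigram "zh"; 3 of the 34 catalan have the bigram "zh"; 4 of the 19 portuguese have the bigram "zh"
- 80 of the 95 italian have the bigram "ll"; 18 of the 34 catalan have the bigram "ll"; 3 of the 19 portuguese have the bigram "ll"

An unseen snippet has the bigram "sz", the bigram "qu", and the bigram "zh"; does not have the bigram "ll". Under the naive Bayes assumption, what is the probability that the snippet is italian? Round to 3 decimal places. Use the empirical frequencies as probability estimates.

0.769

italian: (95/148) × (91/95) × (84/95) × (38/95) × (15/95) ≈ 0.0343371
catalan: (34/148) × (1/34) × (27/34) × (3/34) × (16/34) ≈ 0.000222796
portuguese: (19/148) × (16/19) × (10/19) × (4/19) × (16/19) ≈ 0.0100874
P(italian | x) = 0.0343371 / 0.044647296 ≈ 0.769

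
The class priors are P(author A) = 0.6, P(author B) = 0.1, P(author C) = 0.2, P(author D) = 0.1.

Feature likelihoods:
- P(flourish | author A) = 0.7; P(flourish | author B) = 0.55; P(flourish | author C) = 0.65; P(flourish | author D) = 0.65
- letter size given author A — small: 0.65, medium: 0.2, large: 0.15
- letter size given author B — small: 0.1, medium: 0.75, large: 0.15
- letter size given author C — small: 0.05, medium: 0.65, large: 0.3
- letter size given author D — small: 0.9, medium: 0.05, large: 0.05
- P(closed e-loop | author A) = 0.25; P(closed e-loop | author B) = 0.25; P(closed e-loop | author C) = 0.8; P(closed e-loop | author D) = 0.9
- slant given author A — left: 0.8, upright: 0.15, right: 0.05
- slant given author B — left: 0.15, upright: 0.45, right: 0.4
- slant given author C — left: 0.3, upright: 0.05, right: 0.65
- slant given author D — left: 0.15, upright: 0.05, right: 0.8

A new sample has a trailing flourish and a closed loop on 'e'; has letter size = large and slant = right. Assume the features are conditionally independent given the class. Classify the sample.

author A: 0.6 × 0.7 × 0.15 × 0.25 × 0.05 = 0.0007875
author B: 0.1 × 0.55 × 0.15 × 0.25 × 0.4 = 0.000825
author C: 0.2 × 0.65 × 0.3 × 0.8 × 0.65 = 0.02028
author D: 0.1 × 0.65 × 0.05 × 0.9 × 0.8 = 0.00234
Highest score → author C.

author C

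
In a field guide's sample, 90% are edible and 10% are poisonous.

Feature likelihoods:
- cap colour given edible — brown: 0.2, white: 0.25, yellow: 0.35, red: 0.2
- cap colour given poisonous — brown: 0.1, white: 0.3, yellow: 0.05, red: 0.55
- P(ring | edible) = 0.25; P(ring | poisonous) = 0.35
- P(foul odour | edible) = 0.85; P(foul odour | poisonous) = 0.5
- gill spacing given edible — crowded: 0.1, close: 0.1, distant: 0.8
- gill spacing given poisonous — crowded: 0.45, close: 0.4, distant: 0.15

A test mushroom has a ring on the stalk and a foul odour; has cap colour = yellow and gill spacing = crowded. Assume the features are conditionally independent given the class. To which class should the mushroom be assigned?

edible: 0.9 × 0.35 × 0.25 × 0.85 × 0.1 = 0.00669375
poisonous: 0.1 × 0.05 × 0.35 × 0.5 × 0.45 = 0.00039375
Highest score → edible.

edible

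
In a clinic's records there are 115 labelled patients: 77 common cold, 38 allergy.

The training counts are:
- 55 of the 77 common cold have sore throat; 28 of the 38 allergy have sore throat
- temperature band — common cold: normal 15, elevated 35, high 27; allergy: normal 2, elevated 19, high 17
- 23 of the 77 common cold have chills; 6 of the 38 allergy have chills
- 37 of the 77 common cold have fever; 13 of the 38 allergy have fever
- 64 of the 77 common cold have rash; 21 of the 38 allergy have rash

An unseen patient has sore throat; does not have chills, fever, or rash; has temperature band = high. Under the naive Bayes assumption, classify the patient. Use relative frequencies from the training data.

allergy

common cold: (77/115) × (55/77) × (27/77) × (54/77) × (40/77) × (13/77) ≈ 0.0103148
allergy: (38/115) × (28/38) × (17/38) × (32/38) × (25/38) × (17/38) ≈ 0.0269969
Highest score → allergy.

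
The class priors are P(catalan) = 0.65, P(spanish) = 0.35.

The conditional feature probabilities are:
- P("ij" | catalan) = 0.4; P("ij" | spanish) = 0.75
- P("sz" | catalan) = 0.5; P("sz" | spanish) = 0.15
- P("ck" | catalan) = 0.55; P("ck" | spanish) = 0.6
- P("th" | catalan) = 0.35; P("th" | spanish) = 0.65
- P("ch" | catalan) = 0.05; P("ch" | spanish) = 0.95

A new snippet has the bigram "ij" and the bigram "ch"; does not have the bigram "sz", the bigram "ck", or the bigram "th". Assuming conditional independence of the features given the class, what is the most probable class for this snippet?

spanish

catalan: 0.65 × 0.4 × (1−0.5) × (1−0.55) × (1−0.35) × 0.05 = 0.00190125
spanish: 0.35 × 0.75 × (1−0.15) × (1−0.6) × (1−0.65) × 0.95 = 0.029675625
Highest score → spanish.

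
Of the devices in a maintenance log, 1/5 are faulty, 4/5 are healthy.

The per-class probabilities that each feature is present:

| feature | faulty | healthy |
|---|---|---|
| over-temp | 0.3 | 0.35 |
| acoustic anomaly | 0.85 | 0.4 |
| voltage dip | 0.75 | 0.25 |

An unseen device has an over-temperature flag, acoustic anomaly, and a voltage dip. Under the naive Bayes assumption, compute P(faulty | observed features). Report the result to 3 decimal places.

0.577

faulty: 0.2 × 0.3 × 0.85 × 0.75 = 0.03825
healthy: 0.8 × 0.35 × 0.4 × 0.25 = 0.028
P(faulty | x) = 0.03825 / 0.06625 ≈ 0.577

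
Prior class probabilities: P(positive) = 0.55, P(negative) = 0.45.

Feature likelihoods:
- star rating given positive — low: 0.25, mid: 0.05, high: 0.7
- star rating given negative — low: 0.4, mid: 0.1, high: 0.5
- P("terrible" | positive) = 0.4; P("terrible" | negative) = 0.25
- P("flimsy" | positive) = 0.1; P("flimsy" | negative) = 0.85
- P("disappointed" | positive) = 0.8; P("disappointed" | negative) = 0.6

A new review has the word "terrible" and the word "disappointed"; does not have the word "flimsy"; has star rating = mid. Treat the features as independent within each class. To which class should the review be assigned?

positive: 0.55 × 0.05 × 0.4 × (1−0.1) × 0.8 = 0.00792
negative: 0.45 × 0.1 × 0.25 × (1−0.85) × 0.6 = 0.0010125
Highest score → positive.

positive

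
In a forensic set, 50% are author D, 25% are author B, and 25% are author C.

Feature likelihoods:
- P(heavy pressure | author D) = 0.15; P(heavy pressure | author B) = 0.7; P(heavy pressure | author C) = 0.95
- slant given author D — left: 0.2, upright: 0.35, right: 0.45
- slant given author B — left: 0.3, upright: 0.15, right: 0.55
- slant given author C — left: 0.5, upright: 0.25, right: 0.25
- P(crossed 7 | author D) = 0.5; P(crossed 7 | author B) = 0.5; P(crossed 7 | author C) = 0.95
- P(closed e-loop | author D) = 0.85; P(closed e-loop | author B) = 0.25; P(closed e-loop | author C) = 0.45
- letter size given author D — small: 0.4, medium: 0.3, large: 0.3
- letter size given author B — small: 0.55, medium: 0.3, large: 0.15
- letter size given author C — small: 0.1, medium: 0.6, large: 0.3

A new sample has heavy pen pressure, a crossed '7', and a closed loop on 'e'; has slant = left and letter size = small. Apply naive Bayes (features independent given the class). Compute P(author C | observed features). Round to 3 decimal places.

author D: 0.5 × 0.15 × 0.2 × 0.5 × 0.85 × 0.4 = 0.00255
author B: 0.25 × 0.7 × 0.3 × 0.5 × 0.25 × 0.55 = 0.003609375
author C: 0.25 × 0.95 × 0.5 × 0.95 × 0.45 × 0.1 = 0.0050765625
P(author C | x) = 0.0050765625 / 0.0112359375 ≈ 0.452

0.452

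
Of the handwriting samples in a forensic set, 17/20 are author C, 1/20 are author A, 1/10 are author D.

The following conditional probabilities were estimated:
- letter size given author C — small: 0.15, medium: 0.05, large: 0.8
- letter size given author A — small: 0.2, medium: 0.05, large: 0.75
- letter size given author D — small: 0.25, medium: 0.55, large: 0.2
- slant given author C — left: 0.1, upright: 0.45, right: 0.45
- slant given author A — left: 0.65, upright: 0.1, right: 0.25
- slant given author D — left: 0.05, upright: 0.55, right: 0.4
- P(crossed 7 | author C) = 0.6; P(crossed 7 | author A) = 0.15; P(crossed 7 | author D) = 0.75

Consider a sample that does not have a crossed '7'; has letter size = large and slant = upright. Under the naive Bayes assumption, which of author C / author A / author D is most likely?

author C: 0.85 × 0.8 × 0.45 × (1−0.6) = 0.1224
author A: 0.05 × 0.75 × 0.1 × (1−0.15) = 0.0031875
author D: 0.1 × 0.2 × 0.55 × (1−0.75) = 0.00275
Highest score → author C.

author C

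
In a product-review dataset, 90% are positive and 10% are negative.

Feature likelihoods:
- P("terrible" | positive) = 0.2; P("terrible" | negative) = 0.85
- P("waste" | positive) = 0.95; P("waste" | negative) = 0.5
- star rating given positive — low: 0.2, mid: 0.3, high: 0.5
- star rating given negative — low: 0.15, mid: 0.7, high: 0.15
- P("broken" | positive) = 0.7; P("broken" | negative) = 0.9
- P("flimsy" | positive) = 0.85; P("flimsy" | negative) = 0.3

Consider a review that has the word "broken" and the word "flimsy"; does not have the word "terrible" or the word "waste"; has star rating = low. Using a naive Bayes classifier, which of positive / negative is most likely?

positive: 0.9 × (1−0.2) × (1−0.95) × 0.2 × 0.7 × 0.85 = 0.004284
negative: 0.1 × (1−0.85) × (1−0.5) × 0.15 × 0.9 × 0.3 = 0.00030375
Highest score → positive.

positive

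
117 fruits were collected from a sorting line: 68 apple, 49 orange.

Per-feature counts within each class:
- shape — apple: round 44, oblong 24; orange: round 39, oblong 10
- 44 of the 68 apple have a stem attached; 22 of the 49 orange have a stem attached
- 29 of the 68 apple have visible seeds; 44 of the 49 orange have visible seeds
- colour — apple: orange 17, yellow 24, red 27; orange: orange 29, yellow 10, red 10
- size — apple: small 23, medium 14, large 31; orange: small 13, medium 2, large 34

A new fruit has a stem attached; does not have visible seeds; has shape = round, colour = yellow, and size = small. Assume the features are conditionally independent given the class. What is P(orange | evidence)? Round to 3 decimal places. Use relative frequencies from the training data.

apple: (68/117) × (44/68) × (44/68) × (39/68) × (24/68) × (23/68) ≈ 0.0166605
orange: (49/117) × (39/49) × (22/49) × (5/49) × (10/49) × (13/49) ≈ 0.000826857
P(orange | x) = 0.000826857 / 0.017487357 ≈ 0.047

0.047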